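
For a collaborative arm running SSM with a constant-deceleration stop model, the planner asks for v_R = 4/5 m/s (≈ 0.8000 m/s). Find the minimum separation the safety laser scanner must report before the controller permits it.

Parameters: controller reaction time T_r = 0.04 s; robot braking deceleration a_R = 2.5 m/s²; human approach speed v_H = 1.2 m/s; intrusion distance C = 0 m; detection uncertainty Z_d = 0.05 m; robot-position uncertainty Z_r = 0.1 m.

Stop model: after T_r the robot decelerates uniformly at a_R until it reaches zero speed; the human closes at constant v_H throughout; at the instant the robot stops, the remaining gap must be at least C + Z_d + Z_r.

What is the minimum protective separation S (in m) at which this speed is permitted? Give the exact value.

S_min = 371/500 m = 0.7420 m

stop time T_s = (4/5)/(5/2) = 0.3200 s
robot covers v_R·T_r = 0.8000·0.0400 = 0.0320 m before braking
robot covers 0.8000·0.3200 − ½·2.5000·0.3200² = 0.1280 m while stopping
person approaches 1.2000·(0.0400+0.3200) = 0.4320 m
residual clearance needed = 0.0000+0.0500+0.1000 = 0.1500 m
S_min ≈ 0.0320+0.1280+0.4320+0.1500  ⇒  S_min = 371/500 m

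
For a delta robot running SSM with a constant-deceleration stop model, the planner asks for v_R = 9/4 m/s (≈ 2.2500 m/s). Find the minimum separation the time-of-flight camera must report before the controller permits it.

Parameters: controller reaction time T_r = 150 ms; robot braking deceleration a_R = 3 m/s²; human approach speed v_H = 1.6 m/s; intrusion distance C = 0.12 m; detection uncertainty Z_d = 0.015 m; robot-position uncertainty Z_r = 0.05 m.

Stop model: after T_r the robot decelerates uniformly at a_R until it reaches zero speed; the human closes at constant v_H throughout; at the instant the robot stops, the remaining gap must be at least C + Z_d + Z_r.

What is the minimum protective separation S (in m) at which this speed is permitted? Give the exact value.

T_s = v_R/a_R = (9/4)/3 = 0.7500 s
robot in T_r: 2.2500·0.1500 = 0.3375 m
robot under decel: 2.2500²/(2·3.0000) = 0.8438 m
person approaches 1.6000·(0.1500+0.7500) = 1.4400 m
C+Z_d+Z_r = 0.1200+0.0150+0.0500 = 0.1850 m
S_min ≈ 0.3375+0.8438+1.4400+0.1850  ⇒  S_min = 449/160 m

S_min = 449/160 m = 2.8062 m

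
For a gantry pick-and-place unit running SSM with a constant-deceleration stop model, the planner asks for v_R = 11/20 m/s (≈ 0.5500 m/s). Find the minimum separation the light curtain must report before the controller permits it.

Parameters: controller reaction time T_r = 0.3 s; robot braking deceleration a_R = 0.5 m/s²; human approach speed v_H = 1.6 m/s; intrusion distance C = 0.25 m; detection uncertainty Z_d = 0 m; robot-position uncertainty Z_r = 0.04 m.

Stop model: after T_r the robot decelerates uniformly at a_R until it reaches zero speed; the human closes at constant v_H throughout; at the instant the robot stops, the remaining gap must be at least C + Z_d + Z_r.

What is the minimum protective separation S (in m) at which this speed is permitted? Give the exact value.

S_min = 1199/400 m = 2.9975 m

stop time T_s = (11/20)/(1/2) = 1.1000 s
reaction-phase robot travel = 0.5500·0.3000 = 0.1650 m
braking distance = 0.5500²/(2·0.5000) = 0.3025 m
human over T_r+T_s: 1.6000·(0.3000+1.1000) = 2.2400 m
C+Z_d+Z_r = 0.2500+0.0000+0.0400 = 0.2900 m
S_min ≈ 0.1650+0.3025+2.2400+0.2900  ⇒  S_min = 1199/400 m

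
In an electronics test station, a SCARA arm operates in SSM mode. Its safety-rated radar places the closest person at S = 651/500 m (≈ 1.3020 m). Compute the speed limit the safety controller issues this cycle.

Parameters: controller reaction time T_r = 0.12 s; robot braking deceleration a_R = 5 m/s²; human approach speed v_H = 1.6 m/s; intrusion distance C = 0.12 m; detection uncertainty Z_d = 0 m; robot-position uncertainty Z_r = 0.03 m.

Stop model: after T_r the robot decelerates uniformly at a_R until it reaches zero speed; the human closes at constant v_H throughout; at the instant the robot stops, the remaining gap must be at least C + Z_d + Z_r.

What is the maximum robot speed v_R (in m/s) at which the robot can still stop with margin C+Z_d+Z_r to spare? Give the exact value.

v_R_max = 8/5 m/s = 1.6000 m/s

quadratic (1/10)·v² + (11/25)·v + (-24/25) = 0
  disc = (11/25)² − 4·(1/10)·(-24/25) = 361/625 ; √disc = 19/25
  v_R = (−(11/25) + 19/25) / (2·(1/10)) = 8/5 m/s
check:
T_s = v_R/a_R = (8/5)/5 = 0.3200 s
robot covers v_R·T_r = 1.6000·0.1200 = 0.1920 m before braking
robot covers 1.6000·0.3200 − ½·5.0000·0.3200² = 0.2560 m while stopping
human over T_r+T_s: 1.6000·(0.1200+0.3200) = 0.7040 m
margins: 0.1200+0.0000+0.0300 = 0.1500 m
sum ≈ 0.1920+0.2560+0.7040+0.1500 ≈ 1.3020 m = S ✓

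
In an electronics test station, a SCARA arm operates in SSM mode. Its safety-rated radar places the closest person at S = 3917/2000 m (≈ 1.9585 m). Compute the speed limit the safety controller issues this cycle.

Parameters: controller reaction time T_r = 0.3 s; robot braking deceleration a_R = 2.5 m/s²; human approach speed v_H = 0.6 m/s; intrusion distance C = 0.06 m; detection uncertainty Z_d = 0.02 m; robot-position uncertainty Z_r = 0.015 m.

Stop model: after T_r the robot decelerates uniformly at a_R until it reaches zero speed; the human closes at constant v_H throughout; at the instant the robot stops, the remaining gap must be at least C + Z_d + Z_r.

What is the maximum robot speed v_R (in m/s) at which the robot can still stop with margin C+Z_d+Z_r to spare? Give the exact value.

v_R_max = 37/20 m/s = 1.8500 m/s

collect terms ⇒ (1/5)·v_R² + (27/50)·v_R + (-3367/2000) = 0
  disc = (27/50)² − 4·(1/5)·(-3367/2000) = 1024/625 ; √disc = 32/25
  v_R = (−(27/50) + 32/25) / (2·(1/5)) = 37/20 m/s
check:
stop time T_s = (37/20)/(5/2) = 0.7400 s
robot in T_r: 1.8500·0.3000 = 0.5550 m
robot under decel: 1.8500²/(2·2.5000) = 0.6845 m
human over T_r+T_s: 0.6000·(0.3000+0.7400) = 0.6240 m
residual clearance needed = 0.0600+0.0200+0.0150 = 0.0950 m
sum ≈ 0.5550+0.6845+0.6240+0.0950 ≈ 1.9585 m = S ✓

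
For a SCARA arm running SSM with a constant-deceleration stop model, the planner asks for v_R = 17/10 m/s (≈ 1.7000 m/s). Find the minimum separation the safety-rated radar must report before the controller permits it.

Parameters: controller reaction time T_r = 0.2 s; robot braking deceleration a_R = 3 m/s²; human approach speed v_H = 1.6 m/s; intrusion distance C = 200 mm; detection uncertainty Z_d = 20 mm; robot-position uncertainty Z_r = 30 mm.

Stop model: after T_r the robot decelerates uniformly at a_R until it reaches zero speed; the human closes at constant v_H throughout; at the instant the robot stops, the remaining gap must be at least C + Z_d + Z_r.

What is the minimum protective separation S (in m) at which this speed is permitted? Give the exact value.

S_min = 1379/600 m = 2.2983 m

stop time T_s = (17/10)/3 = 0.5667 s
reaction-phase robot travel = 1.7000·0.2000 = 0.3400 m
braking distance = 1.7000²/(2·3.0000) = 0.4817 m
human closes 1.6000·0.7667 = 1.2267 m
margins: 0.2000+0.0200+0.0300 = 0.2500 m
S_min ≈ 0.3400+0.4817+1.2267+0.2500  ⇒  S_min = 1379/600 m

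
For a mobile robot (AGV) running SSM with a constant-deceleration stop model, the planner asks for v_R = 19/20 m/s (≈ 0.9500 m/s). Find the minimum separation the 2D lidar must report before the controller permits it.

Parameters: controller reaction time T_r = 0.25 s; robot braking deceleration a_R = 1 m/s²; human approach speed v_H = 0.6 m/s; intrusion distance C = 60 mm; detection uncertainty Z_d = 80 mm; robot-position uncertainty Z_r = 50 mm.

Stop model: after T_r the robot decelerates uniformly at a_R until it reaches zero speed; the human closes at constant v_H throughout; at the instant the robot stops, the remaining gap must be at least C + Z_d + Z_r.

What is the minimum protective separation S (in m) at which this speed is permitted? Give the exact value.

T_s = v_R/a_R = (19/20)/1 = 0.9500 s
robot covers v_R·T_r = 0.9500·0.2500 = 0.2375 m before braking
robot covers 0.9500·0.9500 − ½·1.0000·0.9500² = 0.4512 m while stopping
human over T_r+T_s: 0.6000·(0.2500+0.9500) = 0.7200 m
margins: 0.0600+0.0800+0.0500 = 0.1900 m
S_min ≈ 0.2375+0.4512+0.7200+0.1900  ⇒  S_min = 1279/800 m

S_min = 1279/800 m = 1.5987 m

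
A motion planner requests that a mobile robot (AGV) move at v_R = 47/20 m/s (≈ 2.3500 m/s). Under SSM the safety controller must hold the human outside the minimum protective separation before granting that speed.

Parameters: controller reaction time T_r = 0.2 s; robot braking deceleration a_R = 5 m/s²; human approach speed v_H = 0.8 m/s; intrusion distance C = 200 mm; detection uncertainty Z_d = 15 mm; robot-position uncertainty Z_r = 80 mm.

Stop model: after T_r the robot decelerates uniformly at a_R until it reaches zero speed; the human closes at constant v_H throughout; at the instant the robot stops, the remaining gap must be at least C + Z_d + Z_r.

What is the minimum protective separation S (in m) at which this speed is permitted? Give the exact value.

S_min = 7413/4000 m = 1.8533 m

T_s = v_R/a_R = (47/20)/5 = 0.4700 s
robot covers v_R·T_r = 2.3500·0.2000 = 0.4700 m before braking
braking distance = 2.3500²/(2·5.0000) = 0.5523 m
person approaches 0.8000·(0.2000+0.4700) = 0.5360 m
residual clearance needed = 0.2000+0.0150+0.0800 = 0.2950 m
S_min ≈ 0.4700+0.5523+0.5360+0.2950  ⇒  S_min = 7413/4000 m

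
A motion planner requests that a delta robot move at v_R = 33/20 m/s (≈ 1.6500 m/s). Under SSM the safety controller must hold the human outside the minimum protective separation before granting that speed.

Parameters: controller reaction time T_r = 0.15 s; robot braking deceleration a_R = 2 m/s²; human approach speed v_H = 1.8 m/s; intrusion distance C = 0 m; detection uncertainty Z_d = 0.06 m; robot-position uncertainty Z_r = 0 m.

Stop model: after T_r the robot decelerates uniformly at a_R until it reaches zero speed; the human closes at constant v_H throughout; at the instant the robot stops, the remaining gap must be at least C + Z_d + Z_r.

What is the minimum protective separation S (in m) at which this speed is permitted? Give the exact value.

S_min = 4389/1600 m = 2.7431 m

stop time T_s = (33/20)/2 = 0.8250 s
reaction-phase robot travel = 1.6500·0.1500 = 0.2475 m
braking distance = 1.6500²/(2·2.0000) = 0.6806 m
human closes 1.8000·0.9750 = 1.7550 m
residual clearance needed = 0.0000+0.0600+0.0000 = 0.0600 m
S_min ≈ 0.2475+0.6806+1.7550+0.0600  ⇒  S_min = 4389/1600 m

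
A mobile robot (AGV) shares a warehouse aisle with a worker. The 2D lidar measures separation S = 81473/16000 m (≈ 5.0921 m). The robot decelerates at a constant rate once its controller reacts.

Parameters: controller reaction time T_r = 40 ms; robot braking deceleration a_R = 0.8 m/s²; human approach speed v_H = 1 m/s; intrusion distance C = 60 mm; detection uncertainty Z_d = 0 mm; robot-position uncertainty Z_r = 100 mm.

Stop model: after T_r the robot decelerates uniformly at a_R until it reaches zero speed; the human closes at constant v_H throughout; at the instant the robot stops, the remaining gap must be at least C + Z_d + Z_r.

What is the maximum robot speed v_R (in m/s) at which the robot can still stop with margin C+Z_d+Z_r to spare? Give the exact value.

collect terms ⇒ (5/8)·v_R² + (129/100)·v_R + (-78273/16000) = 0
  disc = (129/100)² − 4·(5/8)·(-78273/16000) = 2223081/160000 ; √disc = 1491/400
  v_R = (−(129/100) + 1491/400) / (2·(5/8)) = 39/20 m/s
check:
stop time T_s = (39/20)/(4/5) = 2.4375 s
robot in T_r: 1.9500·0.0400 = 0.0780 m
robot covers 1.9500·2.4375 − ½·0.8000·2.4375² = 2.3766 m while stopping
human closes 1.0000·2.4775 = 2.4775 m
residual clearance needed = 0.0600+0.0000+0.1000 = 0.1600 m
sum ≈ 0.0780+2.3766+2.4775+0.1600 ≈ 5.0921 m = S ✓

v_R_max = 39/20 m/s = 1.9500 m/s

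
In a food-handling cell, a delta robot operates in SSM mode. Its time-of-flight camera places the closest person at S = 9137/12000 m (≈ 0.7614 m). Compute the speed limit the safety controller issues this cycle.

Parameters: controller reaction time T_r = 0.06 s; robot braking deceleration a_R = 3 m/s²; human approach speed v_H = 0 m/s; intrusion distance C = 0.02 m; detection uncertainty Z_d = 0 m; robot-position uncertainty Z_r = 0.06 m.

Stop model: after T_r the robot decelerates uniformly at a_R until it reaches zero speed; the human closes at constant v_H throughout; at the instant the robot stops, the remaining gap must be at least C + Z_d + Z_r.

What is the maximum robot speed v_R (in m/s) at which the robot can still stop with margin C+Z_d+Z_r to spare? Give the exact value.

quadratic (1/6)·v² + (3/50)·v + (-8177/12000) = 0
  disc = (3/50)² − 4·(1/6)·(-8177/12000) = 41209/90000 ; √disc = 203/300
  v_R = (−(3/50) + 203/300) / (2·(1/6)) = 37/20 m/s
check:
braking lasts T_s = (37/20)/3 = 0.6167 s
reaction-phase robot travel = 1.8500·0.0600 = 0.1110 m
robot covers 1.8500·0.6167 − ½·3.0000·0.6167² = 0.5704 m while stopping
human over T_r+T_s: 0.0000·(0.0600+0.6167) = 0.0000 m
margins: 0.0200+0.0000+0.0600 = 0.0800 m
sum ≈ 0.1110+0.5704+0.0000+0.0800 ≈ 0.7614 m = S ✓

v_R_max = 37/20 m/s = 1.8500 m/s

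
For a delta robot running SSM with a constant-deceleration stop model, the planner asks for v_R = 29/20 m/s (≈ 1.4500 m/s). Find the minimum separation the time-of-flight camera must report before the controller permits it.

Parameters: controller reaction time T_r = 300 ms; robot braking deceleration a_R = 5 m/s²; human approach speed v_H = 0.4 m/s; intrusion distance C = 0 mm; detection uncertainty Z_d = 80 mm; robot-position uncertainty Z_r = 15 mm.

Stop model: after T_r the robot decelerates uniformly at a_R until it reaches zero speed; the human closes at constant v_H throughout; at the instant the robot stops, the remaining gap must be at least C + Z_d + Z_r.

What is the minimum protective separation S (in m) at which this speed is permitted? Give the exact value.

S_min = 781/800 m = 0.9762 m

T_s = v_R/a_R = (29/20)/5 = 0.2900 s
robot covers v_R·T_r = 1.4500·0.3000 = 0.4350 m before braking
robot covers 1.4500·0.2900 − ½·5.0000·0.2900² = 0.2102 m while stopping
person approaches 0.4000·(0.3000+0.2900) = 0.2360 m
residual clearance needed = 0.0000+0.0800+0.0150 = 0.0950 m
S_min ≈ 0.4350+0.2102+0.2360+0.0950  ⇒  S_min = 781/800 m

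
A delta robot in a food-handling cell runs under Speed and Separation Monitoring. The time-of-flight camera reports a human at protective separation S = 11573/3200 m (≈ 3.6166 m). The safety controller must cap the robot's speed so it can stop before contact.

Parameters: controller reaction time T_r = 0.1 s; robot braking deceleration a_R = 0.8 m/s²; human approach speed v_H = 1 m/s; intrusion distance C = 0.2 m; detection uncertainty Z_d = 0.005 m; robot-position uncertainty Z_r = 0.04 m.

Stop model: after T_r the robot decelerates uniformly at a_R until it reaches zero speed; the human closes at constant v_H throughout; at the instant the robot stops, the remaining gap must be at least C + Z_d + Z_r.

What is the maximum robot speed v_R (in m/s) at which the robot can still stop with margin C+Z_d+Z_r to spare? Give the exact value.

v_R_max = 29/20 m/s = 1.4500 m/s

collect terms ⇒ (5/8)·v_R² + (27/20)·v_R + (-10469/3200) = 0
  disc = (27/20)² − 4·(5/8)·(-10469/3200) = 64009/6400 ; √disc = 253/80
  v_R = (−(27/20) + 253/80) / (2·(5/8)) = 29/20 m/s
check:
stop time T_s = (29/20)/(4/5) = 1.8125 s
robot covers v_R·T_r = 1.4500·0.1000 = 0.1450 m before braking
robot covers 1.4500·1.8125 − ½·0.8000·1.8125² = 1.3141 m while stopping
person approaches 1.0000·(0.1000+1.8125) = 1.9125 m
margins: 0.2000+0.0050+0.0400 = 0.2450 m
sum ≈ 0.1450+1.3141+1.9125+0.2450 ≈ 3.6166 m = S ✓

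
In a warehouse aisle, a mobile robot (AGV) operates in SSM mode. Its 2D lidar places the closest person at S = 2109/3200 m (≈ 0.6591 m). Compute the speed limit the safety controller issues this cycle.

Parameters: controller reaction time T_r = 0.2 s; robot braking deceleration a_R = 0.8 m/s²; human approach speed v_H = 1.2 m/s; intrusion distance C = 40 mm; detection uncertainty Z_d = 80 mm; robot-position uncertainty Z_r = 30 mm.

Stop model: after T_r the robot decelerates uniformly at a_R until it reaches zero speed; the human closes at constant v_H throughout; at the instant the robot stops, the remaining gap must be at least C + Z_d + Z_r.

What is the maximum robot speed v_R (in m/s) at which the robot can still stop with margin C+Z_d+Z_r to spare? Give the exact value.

v_R_max = 3/20 m/s = 0.1500 m/s

collect terms ⇒ (5/8)·v_R² + (17/10)·v_R + (-861/3200) = 0
  disc = (17/10)² − 4·(5/8)·(-861/3200) = 22801/6400 ; √disc = 151/80
  v_R = (−(17/10) + 151/80) / (2·(5/8)) = 3/20 m/s
check:
T_s = v_R/a_R = (3/20)/(4/5) = 0.1875 s
robot covers v_R·T_r = 0.1500·0.2000 = 0.0300 m before braking
braking distance = 0.1500²/(2·0.8000) = 0.0141 m
human over T_r+T_s: 1.2000·(0.2000+0.1875) = 0.4650 m
margins: 0.0400+0.0800+0.0300 = 0.1500 m
sum ≈ 0.0300+0.0141+0.4650+0.1500 ≈ 0.6591 m = S ✓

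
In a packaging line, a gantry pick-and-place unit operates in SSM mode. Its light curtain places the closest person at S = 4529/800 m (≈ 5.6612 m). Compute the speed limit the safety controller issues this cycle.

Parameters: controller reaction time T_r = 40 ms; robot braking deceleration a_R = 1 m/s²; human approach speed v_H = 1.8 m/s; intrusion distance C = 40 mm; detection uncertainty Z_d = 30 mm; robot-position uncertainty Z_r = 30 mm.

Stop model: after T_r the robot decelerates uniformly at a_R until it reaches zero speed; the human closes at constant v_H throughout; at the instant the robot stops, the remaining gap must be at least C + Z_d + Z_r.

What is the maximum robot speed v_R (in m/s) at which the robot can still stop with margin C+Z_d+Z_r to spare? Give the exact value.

v_R_max = 39/20 m/s = 1.9500 m/s

collect terms ⇒ (1/2)·v_R² + (46/25)·v_R + (-21957/4000) = 0
  disc = (46/25)² − 4·(1/2)·(-21957/4000) = 143641/10000 ; √disc = 379/100
  v_R = (−(46/25) + 379/100) / (2·(1/2)) = 39/20 m/s
check:
braking lasts T_s = (39/20)/1 = 1.9500 s
reaction-phase robot travel = 1.9500·0.0400 = 0.0780 m
robot under decel: 1.9500²/(2·1.0000) = 1.9013 m
human over T_r+T_s: 1.8000·(0.0400+1.9500) = 3.5820 m
margins: 0.0400+0.0300+0.0300 = 0.1000 m
sum ≈ 0.0780+1.9013+3.5820+0.1000 ≈ 5.6612 m = S ✓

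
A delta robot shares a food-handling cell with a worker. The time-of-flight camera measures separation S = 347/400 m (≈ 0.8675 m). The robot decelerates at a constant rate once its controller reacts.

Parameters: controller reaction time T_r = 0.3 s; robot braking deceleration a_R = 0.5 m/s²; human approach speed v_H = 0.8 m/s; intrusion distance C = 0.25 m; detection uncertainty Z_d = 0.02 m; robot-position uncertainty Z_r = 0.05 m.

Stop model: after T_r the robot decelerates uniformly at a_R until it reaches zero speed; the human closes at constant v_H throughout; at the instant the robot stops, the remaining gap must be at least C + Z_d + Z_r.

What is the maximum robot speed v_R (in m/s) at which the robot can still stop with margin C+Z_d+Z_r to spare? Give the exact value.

v_R_max = 3/20 m/s = 0.1500 m/s

collect terms ⇒ (1)·v_R² + (19/10)·v_R + (-123/400) = 0
  disc = (19/10)² − 4·(1)·(-123/400) = 121/25 ; √disc = 11/5
  v_R = (−(19/10) + 11/5) / (2·(1)) = 3/20 m/s
check:
stop time T_s = (3/20)/(1/2) = 0.3000 s
robot in T_r: 0.1500·0.3000 = 0.0450 m
robot covers 0.1500·0.3000 − ½·0.5000·0.3000² = 0.0225 m while stopping
human over T_r+T_s: 0.8000·(0.3000+0.3000) = 0.4800 m
margins: 0.2500+0.0200+0.0500 = 0.3200 m
sum ≈ 0.0450+0.0225+0.4800+0.3200 ≈ 0.8675 m = S ✓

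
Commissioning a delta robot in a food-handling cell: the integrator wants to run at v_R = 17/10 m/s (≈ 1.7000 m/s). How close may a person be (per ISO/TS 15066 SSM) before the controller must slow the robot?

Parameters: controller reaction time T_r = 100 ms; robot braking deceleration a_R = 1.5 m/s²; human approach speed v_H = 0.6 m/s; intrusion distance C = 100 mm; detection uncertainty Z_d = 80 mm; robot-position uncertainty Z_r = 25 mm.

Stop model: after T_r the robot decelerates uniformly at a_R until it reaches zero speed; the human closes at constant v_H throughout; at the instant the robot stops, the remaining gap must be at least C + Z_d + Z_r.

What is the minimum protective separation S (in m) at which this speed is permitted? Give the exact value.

S_min = 1247/600 m = 2.0783 m

stop time T_s = (17/10)/(3/2) = 1.1333 s
robot in T_r: 1.7000·0.1000 = 0.1700 m
robot under decel: 1.7000²/(2·1.5000) = 0.9633 m
human over T_r+T_s: 0.6000·(0.1000+1.1333) = 0.7400 m
residual clearance needed = 0.1000+0.0800+0.0250 = 0.2050 m
S_min ≈ 0.1700+0.9633+0.7400+0.2050  ⇒  S_min = 1247/600 m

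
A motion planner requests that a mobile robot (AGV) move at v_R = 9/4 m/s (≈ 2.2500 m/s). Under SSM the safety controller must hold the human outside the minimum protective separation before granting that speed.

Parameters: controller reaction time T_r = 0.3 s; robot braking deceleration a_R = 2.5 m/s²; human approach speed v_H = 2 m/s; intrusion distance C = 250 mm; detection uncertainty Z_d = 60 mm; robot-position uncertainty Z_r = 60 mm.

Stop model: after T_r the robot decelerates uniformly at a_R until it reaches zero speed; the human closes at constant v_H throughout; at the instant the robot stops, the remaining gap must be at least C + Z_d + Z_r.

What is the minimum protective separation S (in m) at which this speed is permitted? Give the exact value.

S_min = 1783/400 m = 4.4575 m

braking lasts T_s = (9/4)/(5/2) = 0.9000 s
robot in T_r: 2.2500·0.3000 = 0.6750 m
robot covers 2.2500·0.9000 − ½·2.5000·0.9000² = 1.0125 m while stopping
human closes 2.0000·1.2000 = 2.4000 m
margins: 0.2500+0.0600+0.0600 = 0.3700 m
S_min ≈ 0.6750+1.0125+2.4000+0.3700  ⇒  S_min = 1783/400 m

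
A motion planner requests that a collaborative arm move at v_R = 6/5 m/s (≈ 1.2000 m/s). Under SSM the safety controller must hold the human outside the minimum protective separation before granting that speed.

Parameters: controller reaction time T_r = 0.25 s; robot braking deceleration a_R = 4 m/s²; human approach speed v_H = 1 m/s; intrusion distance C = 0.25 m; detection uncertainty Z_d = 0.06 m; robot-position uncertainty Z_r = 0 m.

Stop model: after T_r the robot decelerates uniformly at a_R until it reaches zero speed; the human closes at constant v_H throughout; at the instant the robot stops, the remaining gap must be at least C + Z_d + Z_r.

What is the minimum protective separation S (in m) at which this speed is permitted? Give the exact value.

stop time T_s = (6/5)/4 = 0.3000 s
reaction-phase robot travel = 1.2000·0.2500 = 0.3000 m
robot under decel: 1.2000²/(2·4.0000) = 0.1800 m
human closes 1.0000·0.5500 = 0.5500 m
C+Z_d+Z_r = 0.2500+0.0600+0.0000 = 0.3100 m
S_min ≈ 0.3000+0.1800+0.5500+0.3100  ⇒  S_min = 67/50 m

S_min = 67/50 m = 1.3400 m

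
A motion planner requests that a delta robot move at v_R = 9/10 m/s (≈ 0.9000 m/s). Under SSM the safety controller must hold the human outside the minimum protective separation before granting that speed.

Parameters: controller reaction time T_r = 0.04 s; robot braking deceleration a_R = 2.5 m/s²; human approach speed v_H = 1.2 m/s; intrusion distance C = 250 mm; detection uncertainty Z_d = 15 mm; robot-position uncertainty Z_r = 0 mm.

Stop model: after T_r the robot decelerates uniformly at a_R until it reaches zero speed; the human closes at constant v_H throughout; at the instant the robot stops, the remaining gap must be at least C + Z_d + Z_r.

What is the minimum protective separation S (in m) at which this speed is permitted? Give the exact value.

T_s = v_R/a_R = (9/10)/(5/2) = 0.3600 s
reaction-phase robot travel = 0.9000·0.0400 = 0.0360 m
robot under decel: 0.9000²/(2·2.5000) = 0.1620 m
human over T_r+T_s: 1.2000·(0.0400+0.3600) = 0.4800 m
residual clearance needed = 0.2500+0.0150+0.0000 = 0.2650 m
S_min ≈ 0.0360+0.1620+0.4800+0.2650  ⇒  S_min = 943/1000 m

S_min = 943/1000 m = 0.9430 m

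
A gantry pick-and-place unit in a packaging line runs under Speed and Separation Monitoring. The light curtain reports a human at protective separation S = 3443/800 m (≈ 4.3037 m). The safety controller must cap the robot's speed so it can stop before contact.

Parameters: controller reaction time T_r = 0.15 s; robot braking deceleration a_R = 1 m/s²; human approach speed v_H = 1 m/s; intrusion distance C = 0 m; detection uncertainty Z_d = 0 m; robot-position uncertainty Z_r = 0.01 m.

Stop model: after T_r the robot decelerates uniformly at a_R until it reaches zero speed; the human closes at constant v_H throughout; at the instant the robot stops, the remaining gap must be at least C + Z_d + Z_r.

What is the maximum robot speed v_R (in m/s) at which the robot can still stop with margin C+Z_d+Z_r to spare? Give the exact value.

at the boundary: (1/2)·v² + (23/20)·v + (-663/160) = 0
  disc = (23/20)² − 4·(1/2)·(-663/160) = 961/100 ; √disc = 31/10
  v_R = (−(23/20) + 31/10) / (2·(1/2)) = 39/20 m/s
check:
braking lasts T_s = (39/20)/1 = 1.9500 s
robot in T_r: 1.9500·0.1500 = 0.2925 m
robot covers 1.9500·1.9500 − ½·1.0000·1.9500² = 1.9013 m while stopping
person approaches 1.0000·(0.1500+1.9500) = 2.1000 m
margins: 0.0000+0.0000+0.0100 = 0.0100 m
sum ≈ 0.2925+1.9013+2.1000+0.0100 ≈ 4.3037 m = S ✓

v_R_max = 39/20 m/s = 1.9500 m/s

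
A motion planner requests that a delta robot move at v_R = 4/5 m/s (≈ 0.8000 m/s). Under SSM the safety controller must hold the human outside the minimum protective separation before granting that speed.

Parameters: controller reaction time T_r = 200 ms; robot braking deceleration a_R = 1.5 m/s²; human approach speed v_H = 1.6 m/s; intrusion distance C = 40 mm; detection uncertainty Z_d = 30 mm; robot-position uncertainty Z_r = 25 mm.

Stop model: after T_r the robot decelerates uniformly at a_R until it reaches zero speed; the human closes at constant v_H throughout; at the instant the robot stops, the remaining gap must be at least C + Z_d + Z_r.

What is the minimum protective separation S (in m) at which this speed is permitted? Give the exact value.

S_min = 197/120 m = 1.6417 m

T_s = v_R/a_R = (4/5)/(3/2) = 0.5333 s
robot covers v_R·T_r = 0.8000·0.2000 = 0.1600 m before braking
robot covers 0.8000·0.5333 − ½·1.5000·0.5333² = 0.2133 m while stopping
human over T_r+T_s: 1.6000·(0.2000+0.5333) = 1.1733 m
residual clearance needed = 0.0400+0.0300+0.0250 = 0.0950 m
S_min ≈ 0.1600+0.2133+1.1733+0.0950  ⇒  S_min = 197/120 m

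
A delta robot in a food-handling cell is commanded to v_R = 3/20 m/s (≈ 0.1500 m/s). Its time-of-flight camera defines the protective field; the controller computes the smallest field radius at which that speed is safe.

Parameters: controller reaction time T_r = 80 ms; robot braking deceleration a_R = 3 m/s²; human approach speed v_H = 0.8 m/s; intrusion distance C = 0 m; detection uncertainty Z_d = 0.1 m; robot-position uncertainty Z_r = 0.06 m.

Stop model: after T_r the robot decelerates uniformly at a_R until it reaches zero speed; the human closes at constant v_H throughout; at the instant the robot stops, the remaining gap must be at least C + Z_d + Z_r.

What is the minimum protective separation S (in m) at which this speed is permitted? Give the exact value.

S_min = 1119/4000 m = 0.2797 m

braking lasts T_s = (3/20)/3 = 0.0500 s
robot covers v_R·T_r = 0.1500·0.0800 = 0.0120 m before braking
robot covers 0.1500·0.0500 − ½·3.0000·0.0500² = 0.0037 m while stopping
human over T_r+T_s: 0.8000·(0.0800+0.0500) = 0.1040 m
C+Z_d+Z_r = 0.0000+0.1000+0.0600 = 0.1600 m
S_min ≈ 0.0120+0.0037+0.1040+0.1600  ⇒  S_min = 1119/4000 m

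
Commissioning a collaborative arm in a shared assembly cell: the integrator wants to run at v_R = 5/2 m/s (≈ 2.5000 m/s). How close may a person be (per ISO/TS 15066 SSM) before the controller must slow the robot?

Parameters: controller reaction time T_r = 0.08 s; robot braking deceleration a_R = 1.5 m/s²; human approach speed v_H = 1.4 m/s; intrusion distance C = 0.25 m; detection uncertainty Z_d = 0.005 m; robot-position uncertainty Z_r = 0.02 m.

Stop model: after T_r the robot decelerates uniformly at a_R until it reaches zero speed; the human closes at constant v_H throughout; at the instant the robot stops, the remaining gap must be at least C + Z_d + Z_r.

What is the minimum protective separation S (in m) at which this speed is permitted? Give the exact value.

braking lasts T_s = (5/2)/(3/2) = 1.6667 s
robot covers v_R·T_r = 2.5000·0.0800 = 0.2000 m before braking
robot under decel: 2.5000²/(2·1.5000) = 2.0833 m
person approaches 1.4000·(0.0800+1.6667) = 2.4453 m
C+Z_d+Z_r = 0.2500+0.0050+0.0200 = 0.2750 m
S_min ≈ 0.2000+2.0833+2.4453+0.2750  ⇒  S_min = 15011/3000 m

S_min = 15011/3000 m = 5.0037 m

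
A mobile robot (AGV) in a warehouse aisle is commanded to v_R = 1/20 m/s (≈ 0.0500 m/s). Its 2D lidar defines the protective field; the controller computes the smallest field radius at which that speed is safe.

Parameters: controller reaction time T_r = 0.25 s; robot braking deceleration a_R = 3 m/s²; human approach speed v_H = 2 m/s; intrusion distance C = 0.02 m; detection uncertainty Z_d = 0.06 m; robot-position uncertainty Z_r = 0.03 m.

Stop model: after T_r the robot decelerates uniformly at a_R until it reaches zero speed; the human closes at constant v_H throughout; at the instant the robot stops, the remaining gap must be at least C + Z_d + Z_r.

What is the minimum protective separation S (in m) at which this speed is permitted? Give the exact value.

S_min = 21/32 m = 0.6562 m

stop time T_s = (1/20)/3 = 0.0167 s
robot covers v_R·T_r = 0.0500·0.2500 = 0.0125 m before braking
robot under decel: 0.0500²/(2·3.0000) = 0.0004 m
human over T_r+T_s: 2.0000·(0.2500+0.0167) = 0.5333 m
residual clearance needed = 0.0200+0.0600+0.0300 = 0.1100 m
S_min ≈ 0.0125+0.0004+0.5333+0.1100  ⇒  S_min = 21/32 m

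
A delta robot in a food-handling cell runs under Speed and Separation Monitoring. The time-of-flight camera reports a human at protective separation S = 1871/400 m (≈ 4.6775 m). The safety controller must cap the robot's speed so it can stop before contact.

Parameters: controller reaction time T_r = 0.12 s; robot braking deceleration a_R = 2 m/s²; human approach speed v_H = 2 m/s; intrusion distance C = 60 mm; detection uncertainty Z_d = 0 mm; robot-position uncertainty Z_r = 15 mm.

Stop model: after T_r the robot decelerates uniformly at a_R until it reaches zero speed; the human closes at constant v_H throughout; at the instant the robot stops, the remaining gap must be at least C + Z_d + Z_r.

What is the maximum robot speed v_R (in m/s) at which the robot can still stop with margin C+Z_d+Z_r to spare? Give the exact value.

v_R_max = 5/2 m/s = 2.5000 m/s

quadratic (1/4)·v² + (28/25)·v + (-349/80) = 0
  disc = (28/25)² − 4·(1/4)·(-349/80) = 56169/10000 ; √disc = 237/100
  v_R = (−(28/25) + 237/100) / (2·(1/4)) = 5/2 m/s
check:
T_s = v_R/a_R = (5/2)/2 = 1.2500 s
robot in T_r: 2.5000·0.1200 = 0.3000 m
braking distance = 2.5000²/(2·2.0000) = 1.5625 m
human over T_r+T_s: 2.0000·(0.1200+1.2500) = 2.7400 m
margins: 0.0600+0.0000+0.0150 = 0.0750 m
sum ≈ 0.3000+1.5625+2.7400+0.0750 ≈ 4.6775 m = S ✓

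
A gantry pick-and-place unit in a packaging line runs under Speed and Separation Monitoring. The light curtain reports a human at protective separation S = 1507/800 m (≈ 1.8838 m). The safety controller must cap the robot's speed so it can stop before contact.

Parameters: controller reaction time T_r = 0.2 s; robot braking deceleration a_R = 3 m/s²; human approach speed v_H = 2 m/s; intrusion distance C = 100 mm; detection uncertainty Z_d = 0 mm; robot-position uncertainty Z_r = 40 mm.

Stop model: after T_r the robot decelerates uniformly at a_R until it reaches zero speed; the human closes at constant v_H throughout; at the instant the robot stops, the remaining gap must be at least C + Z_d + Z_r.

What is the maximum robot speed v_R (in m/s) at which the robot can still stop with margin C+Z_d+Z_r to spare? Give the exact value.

collect terms ⇒ (1/6)·v_R² + (13/15)·v_R + (-43/32) = 0
  disc = (13/15)² − 4·(1/6)·(-43/32) = 5929/3600 ; √disc = 77/60
  v_R = (−(13/15) + 77/60) / (2·(1/6)) = 5/4 m/s
check:
T_s = v_R/a_R = (5/4)/3 = 0.4167 s
reaction-phase robot travel = 1.2500·0.2000 = 0.2500 m
braking distance = 1.2500²/(2·3.0000) = 0.2604 m
human closes 2.0000·0.6167 = 1.2333 m
residual clearance needed = 0.1000+0.0000+0.0400 = 0.1400 m
sum ≈ 0.2500+0.2604+1.2333+0.1400 ≈ 1.8838 m = S ✓

v_R_max = 5/4 m/s = 1.2500 m/s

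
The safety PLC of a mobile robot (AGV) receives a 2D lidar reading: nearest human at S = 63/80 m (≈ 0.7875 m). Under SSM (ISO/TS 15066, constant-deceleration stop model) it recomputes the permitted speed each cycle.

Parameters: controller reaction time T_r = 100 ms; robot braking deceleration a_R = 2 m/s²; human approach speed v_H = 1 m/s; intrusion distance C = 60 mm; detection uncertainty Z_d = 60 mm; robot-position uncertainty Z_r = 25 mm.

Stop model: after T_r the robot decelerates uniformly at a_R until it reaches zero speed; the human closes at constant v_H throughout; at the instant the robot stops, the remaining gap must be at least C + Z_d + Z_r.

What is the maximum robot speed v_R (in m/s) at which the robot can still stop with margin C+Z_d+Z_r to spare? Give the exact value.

collect terms ⇒ (1/4)·v_R² + (3/5)·v_R + (-217/400) = 0
  disc = (3/5)² − 4·(1/4)·(-217/400) = 361/400 ; √disc = 19/20
  v_R = (−(3/5) + 19/20) / (2·(1/4)) = 7/10 m/s
check:
stop time T_s = (7/10)/2 = 0.3500 s
robot in T_r: 0.7000·0.1000 = 0.0700 m
robot under decel: 0.7000²/(2·2.0000) = 0.1225 m
human over T_r+T_s: 1.0000·(0.1000+0.3500) = 0.4500 m
margins: 0.0600+0.0600+0.0250 = 0.1450 m
sum ≈ 0.0700+0.1225+0.4500+0.1450 ≈ 0.7875 m = S ✓

v_R_max = 7/10 m/s = 0.7000 m/s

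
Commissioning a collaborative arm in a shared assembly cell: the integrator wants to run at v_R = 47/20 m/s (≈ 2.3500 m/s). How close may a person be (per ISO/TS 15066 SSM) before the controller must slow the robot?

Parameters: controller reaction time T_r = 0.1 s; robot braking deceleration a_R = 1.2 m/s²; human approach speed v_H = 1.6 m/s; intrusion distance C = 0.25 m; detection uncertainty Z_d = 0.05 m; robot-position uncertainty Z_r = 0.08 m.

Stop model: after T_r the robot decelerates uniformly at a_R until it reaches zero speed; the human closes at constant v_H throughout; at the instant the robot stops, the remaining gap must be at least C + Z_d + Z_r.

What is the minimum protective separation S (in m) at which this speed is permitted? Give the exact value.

stop time T_s = (47/20)/(6/5) = 1.9583 s
reaction-phase robot travel = 2.3500·0.1000 = 0.2350 m
robot covers 2.3500·1.9583 − ½·1.2000·1.9583² = 2.3010 m while stopping
human over T_r+T_s: 1.6000·(0.1000+1.9583) = 3.2933 m
margins: 0.2500+0.0500+0.0800 = 0.3800 m
S_min ≈ 0.2350+2.3010+3.2933+0.3800  ⇒  S_min = 1987/320 m

S_min = 1987/320 m = 6.2094 m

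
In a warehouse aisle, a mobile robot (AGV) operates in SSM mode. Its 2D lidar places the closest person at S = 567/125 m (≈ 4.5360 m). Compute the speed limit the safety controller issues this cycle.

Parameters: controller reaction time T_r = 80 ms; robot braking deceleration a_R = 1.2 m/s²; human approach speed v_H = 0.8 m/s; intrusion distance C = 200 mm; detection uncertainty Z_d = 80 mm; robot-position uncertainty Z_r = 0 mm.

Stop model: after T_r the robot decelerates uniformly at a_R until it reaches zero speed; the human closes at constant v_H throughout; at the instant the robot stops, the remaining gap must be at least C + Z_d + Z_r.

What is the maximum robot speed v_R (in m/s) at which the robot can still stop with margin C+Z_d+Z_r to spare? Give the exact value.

v_R_max = 12/5 m/s = 2.4000 m/s

collect terms ⇒ (5/12)·v_R² + (56/75)·v_R + (-524/125) = 0
  disc = (56/75)² − 4·(5/12)·(-524/125) = 42436/5625 ; √disc = 206/75
  v_R = (−(56/75) + 206/75) / (2·(5/12)) = 12/5 m/s
check:
stop time T_s = (12/5)/(6/5) = 2.0000 s
robot covers v_R·T_r = 2.4000·0.0800 = 0.1920 m before braking
robot under decel: 2.4000²/(2·1.2000) = 2.4000 m
person approaches 0.8000·(0.0800+2.0000) = 1.6640 m
margins: 0.2000+0.0800+0.0000 = 0.2800 m
sum ≈ 0.1920+2.4000+1.6640+0.2800 ≈ 4.5360 m = S ✓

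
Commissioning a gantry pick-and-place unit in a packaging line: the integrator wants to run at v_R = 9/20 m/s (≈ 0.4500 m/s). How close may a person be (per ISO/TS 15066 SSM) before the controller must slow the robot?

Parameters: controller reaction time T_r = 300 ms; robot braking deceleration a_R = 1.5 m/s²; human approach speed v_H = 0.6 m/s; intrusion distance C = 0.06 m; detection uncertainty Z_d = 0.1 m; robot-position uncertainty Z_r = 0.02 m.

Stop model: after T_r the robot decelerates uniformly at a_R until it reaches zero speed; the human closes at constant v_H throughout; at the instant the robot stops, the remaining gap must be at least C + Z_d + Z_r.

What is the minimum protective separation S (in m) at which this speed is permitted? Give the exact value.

S_min = 297/400 m = 0.7425 m

braking lasts T_s = (9/20)/(3/2) = 0.3000 s
robot covers v_R·T_r = 0.4500·0.3000 = 0.1350 m before braking
braking distance = 0.4500²/(2·1.5000) = 0.0675 m
person approaches 0.6000·(0.3000+0.3000) = 0.3600 m
residual clearance needed = 0.0600+0.1000+0.0200 = 0.1800 m
S_min ≈ 0.1350+0.0675+0.3600+0.1800  ⇒  S_min = 297/400 m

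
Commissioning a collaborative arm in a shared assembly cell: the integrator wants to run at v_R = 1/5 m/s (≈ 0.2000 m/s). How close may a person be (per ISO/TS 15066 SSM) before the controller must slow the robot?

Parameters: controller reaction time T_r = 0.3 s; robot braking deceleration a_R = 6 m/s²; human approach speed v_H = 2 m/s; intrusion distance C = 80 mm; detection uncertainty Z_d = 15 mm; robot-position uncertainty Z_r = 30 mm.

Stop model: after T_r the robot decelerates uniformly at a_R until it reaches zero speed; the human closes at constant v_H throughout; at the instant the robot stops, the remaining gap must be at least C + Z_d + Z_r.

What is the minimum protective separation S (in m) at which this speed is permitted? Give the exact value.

T_s = v_R/a_R = (1/5)/6 = 0.0333 s
robot in T_r: 0.2000·0.3000 = 0.0600 m
robot under decel: 0.2000²/(2·6.0000) = 0.0033 m
person approaches 2.0000·(0.3000+0.0333) = 0.6667 m
residual clearance needed = 0.0800+0.0150+0.0300 = 0.1250 m
S_min ≈ 0.0600+0.0033+0.6667+0.1250  ⇒  S_min = 171/200 m

S_min = 171/200 m = 0.8550 m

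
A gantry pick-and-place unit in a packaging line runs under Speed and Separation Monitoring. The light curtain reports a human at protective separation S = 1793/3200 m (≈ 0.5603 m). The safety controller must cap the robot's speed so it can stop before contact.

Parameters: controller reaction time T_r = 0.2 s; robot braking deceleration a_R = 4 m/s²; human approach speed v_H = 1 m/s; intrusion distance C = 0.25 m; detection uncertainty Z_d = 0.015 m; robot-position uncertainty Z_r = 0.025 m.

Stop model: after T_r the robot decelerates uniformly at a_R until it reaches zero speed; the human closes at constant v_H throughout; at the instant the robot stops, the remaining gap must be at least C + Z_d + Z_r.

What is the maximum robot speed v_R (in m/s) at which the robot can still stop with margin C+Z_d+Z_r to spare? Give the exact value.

v_R_max = 3/20 m/s = 0.1500 m/s

quadratic (1/8)·v² + (9/20)·v + (-9/128) = 0
  disc = (9/20)² − 4·(1/8)·(-9/128) = 1521/6400 ; √disc = 39/80
  v_R = (−(9/20) + 39/80) / (2·(1/8)) = 3/20 m/s
check:
stop time T_s = (3/20)/4 = 0.0375 s
reaction-phase robot travel = 0.1500·0.2000 = 0.0300 m
braking distance = 0.1500²/(2·4.0000) = 0.0028 m
person approaches 1.0000·(0.2000+0.0375) = 0.2375 m
C+Z_d+Z_r = 0.2500+0.0150+0.0250 = 0.2900 m
sum ≈ 0.0300+0.0028+0.2375+0.2900 ≈ 0.5603 m = S ✓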